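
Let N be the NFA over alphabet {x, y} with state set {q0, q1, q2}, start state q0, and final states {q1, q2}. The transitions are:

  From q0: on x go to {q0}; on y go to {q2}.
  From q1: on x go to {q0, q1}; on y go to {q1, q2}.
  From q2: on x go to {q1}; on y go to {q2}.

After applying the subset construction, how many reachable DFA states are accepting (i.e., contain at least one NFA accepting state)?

Start state of the DFA: {q0}.
{q0} --x--> {q0}  [seen]
{q0} --y--> {q2}  [new]
{q2} --x--> {q1}  [new]
{q2} --y--> {q2}  [seen]
{q1} --x--> {q0, q1}  [new]
{q1} --y--> {q1, q2}  [new]
{q0, q1} --x--> {q0, q1}  [seen]
{q0, q1} --y--> {q1, q2}  [seen]
{q1, q2} --x--> {q0, q1}  [seen]
{q1, q2} --y--> {q1, q2}  [seen]
Reachable DFA states: {q0}, {q2}, {q1}, {q0, q1}, {q1, q2}.
Accepting DFA states (contain an NFA accepting state): {q2}, {q1}, {q0, q1}, {q1, q2}.

4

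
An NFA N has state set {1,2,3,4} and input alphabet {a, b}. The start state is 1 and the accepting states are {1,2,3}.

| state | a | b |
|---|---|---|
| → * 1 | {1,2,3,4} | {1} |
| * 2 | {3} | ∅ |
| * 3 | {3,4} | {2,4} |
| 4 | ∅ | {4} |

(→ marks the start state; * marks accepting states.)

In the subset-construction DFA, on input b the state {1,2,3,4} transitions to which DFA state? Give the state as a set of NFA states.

δ(1,b) = {1}; δ(2,b) = ∅; δ(3,b) = {2,4}; δ(4,b) = {4}.
Union: {1,2,4}.

{1,2,4}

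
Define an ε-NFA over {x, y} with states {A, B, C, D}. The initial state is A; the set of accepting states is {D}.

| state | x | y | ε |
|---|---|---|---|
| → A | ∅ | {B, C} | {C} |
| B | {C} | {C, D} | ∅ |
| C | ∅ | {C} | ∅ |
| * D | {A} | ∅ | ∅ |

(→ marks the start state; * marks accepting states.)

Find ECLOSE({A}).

{A, C}

Begin with {A}.
A →ε {C}; add C.
ε-closure = {A, C}.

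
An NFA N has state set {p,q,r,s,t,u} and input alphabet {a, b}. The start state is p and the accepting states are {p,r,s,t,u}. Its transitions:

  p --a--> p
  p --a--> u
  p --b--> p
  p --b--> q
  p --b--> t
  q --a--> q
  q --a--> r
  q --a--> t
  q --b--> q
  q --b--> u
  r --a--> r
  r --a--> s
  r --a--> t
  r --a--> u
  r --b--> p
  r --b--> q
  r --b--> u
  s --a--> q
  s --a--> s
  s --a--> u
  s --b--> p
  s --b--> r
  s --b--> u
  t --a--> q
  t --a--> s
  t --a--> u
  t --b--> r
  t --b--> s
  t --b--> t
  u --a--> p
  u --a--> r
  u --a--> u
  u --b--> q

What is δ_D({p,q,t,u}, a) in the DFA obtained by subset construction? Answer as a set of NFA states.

{p,q,r,s,t,u}

δ(p,a) = {p,u}; δ(q,a) = {q,r,t}; δ(t,a) = {q,s,u}; δ(u,a) = {p,r,u}.
Union: {p,q,r,s,t,u}.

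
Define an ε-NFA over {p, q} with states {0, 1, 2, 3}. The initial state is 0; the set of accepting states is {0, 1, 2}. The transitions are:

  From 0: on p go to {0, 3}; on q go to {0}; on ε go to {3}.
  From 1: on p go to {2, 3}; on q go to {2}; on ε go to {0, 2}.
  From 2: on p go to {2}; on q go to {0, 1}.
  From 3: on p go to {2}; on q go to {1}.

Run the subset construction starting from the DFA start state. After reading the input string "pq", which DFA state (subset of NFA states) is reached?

Start: {0, 3}.
δ(0,p) = {0, 3}; δ(3,p) = {2}.
Union: {0, 2, 3}.
After p: {0, 2, 3}.
δ(0,q) = {0}; δ(2,q) = {0, 1}; δ(3,q) = {1}.
Union: {0, 1}.
ε-closure gives {0, 1, 2, 3}.
After q: {0, 1, 2, 3}.

{0, 1, 2, 3}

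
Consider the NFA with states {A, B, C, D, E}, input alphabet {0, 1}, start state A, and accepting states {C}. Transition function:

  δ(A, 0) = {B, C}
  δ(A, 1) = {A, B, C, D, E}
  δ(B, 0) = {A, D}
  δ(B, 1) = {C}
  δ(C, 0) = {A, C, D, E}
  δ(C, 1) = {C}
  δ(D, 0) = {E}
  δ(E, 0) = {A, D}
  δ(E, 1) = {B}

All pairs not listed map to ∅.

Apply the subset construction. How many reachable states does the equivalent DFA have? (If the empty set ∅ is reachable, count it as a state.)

5

Start state of the DFA: {A}.
{A} --0--> {B, C}  [new]
{A} --1--> {A, B, C, D, E}  [new]
{B, C} --0--> {A, C, D, E}  [new]
{B, C} --1--> {C}  [new]
{A, B, C, D, E} --0--> {A, B, C, D, E}  [seen]
{A, B, C, D, E} --1--> {A, B, C, D, E}  [seen]
{A, C, D, E} --0--> {A, B, C, D, E}  [seen]
{A, C, D, E} --1--> {A, B, C, D, E}  [seen]
{C} --0--> {A, C, D, E}  [seen]
{C} --1--> {C}  [seen]
Reachable DFA states: {A}, {B, C}, {A, B, C, D, E}, {A, C, D, E}, {C}.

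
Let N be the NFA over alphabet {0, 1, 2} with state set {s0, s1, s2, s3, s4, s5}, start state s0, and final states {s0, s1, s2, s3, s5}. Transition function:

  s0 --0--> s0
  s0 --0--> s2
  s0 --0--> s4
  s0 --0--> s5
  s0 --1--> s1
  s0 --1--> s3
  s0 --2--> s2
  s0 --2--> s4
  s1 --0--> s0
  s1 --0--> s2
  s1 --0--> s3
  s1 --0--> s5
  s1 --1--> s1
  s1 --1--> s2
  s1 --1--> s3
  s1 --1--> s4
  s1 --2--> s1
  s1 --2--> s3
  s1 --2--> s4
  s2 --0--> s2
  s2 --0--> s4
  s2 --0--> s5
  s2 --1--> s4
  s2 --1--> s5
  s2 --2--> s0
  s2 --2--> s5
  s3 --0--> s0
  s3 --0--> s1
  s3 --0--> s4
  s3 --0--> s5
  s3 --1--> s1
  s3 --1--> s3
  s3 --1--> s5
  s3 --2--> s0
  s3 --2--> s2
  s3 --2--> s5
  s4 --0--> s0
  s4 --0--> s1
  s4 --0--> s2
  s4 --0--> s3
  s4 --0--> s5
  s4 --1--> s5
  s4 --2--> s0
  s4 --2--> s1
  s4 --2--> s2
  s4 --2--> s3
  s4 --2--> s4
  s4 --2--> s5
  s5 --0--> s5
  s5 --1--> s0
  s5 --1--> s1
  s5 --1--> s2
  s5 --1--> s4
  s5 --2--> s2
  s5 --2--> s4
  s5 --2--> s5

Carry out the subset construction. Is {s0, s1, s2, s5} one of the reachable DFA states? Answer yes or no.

no

Start state of the DFA: {s0}.
{s0} --0--> {s0, s2, s4, s5}  [new]
{s0} --1--> {s1, s3}  [new]
{s0} --2--> {s2, s4}  [new]
{s0, s2, s4, s5} --0--> {s0, s1, s2, s3, s4, s5}  [new]
{s0, s2, s4, s5} --1--> {s0, s1, s2, s3, s4, s5}  [seen]
{s0, s2, s4, s5} --2--> {s0, s1, s2, s3, s4, s5}  [seen]
{s1, s3} --0--> {s0, s1, s2, s3, s4, s5}  [seen]
{s1, s3} --1--> {s1, s2, s3, s4, s5}  [new]
{s1, s3} --2--> {s0, s1, s2, s3, s4, s5}  [seen]
{s2, s4} --0--> {s0, s1, s2, s3, s4, s5}  [seen]
{s2, s4} --1--> {s4, s5}  [new]
{s2, s4} --2--> {s0, s1, s2, s3, s4, s5}  [seen]
{s0, s1, s2, s3, s4, s5} --0--> {s0, s1, s2, s3, s4, s5}  [seen]
{s0, s1, s2, s3, s4, s5} --1--> {s0, s1, s2, s3, s4, s5}  [seen]
{s0, s1, s2, s3, s4, s5} --2--> {s0, s1, s2, s3, s4, s5}  [seen]
{s1, s2, s3, s4, s5} --0--> {s0, s1, s2, s3, s4, s5}  [seen]
{s1, s2, s3, s4, s5} --1--> {s0, s1, s2, s3, s4, s5}  [seen]
{s1, s2, s3, s4, s5} --2--> {s0, s1, s2, s3, s4, s5}  [seen]
{s4, s5} --0--> {s0, s1, s2, s3, s5}  [new]
{s4, s5} --1--> {s0, s1, s2, s4, s5}  [new]
{s4, s5} --2--> {s0, s1, s2, s3, s4, s5}  [seen]
{s0, s1, s2, s3, s5} --0--> {s0, s1, s2, s3, s4, s5}  [seen]
{s0, s1, s2, s3, s5} --1--> {s0, s1, s2, s3, s4, s5}  [seen]
{s0, s1, s2, s3, s5} --2--> {s0, s1, s2, s3, s4, s5}  [seen]
{s0, s1, s2, s4, s5} --0--> {s0, s1, s2, s3, s4, s5}  [seen]
{s0, s1, s2, s4, s5} --1--> {s0, s1, s2, s3, s4, s5}  [seen]
{s0, s1, s2, s4, s5} --2--> {s0, s1, s2, s3, s4, s5}  [seen]
Reachable DFA states: {s0}, {s0, s2, s4, s5}, {s1, s3}, {s2, s4}, {s0, s1, s2, s3, s4, s5}, {s1, s2, s3, s4, s5}, {s4, s5}, {s0, s1, s2, s3, s5}, {s0, s1, s2, s4, s5}.
{s0, s1, s2, s5} is not among them.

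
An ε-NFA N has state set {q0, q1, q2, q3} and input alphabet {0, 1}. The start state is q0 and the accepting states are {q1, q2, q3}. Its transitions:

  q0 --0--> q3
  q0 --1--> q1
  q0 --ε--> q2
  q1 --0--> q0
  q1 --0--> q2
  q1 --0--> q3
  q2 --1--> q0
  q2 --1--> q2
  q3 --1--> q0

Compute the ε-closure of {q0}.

Begin with {q0}.
q0 →ε {q2}; add q2.
ε-closure = {q0, q2}.

{q0, q2}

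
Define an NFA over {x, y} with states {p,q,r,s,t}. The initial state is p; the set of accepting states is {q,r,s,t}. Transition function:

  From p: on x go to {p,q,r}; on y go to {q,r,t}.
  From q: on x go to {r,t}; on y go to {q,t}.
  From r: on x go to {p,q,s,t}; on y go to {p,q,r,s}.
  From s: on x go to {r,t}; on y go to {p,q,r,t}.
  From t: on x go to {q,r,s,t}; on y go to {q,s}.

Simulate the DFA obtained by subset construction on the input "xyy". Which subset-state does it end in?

Start: {p}.
δ(p,x) = {p,q,r}.
Union: {p,q,r}.
After x: {p,q,r}.
δ(p,y) = {q,r,t}; δ(q,y) = {q,t}; δ(r,y) = {p,q,r,s}.
Union: {p,q,r,s,t}.
After y: {p,q,r,s,t}.
δ(p,y) = {q,r,t}; δ(q,y) = {q,t}; δ(r,y) = {p,q,r,s}; δ(s,y) = {p,q,r,t}; δ(t,y) = {q,s}.
Union: {p,q,r,s,t}.
After y: {p,q,r,s,t}.

{p,q,r,s,t}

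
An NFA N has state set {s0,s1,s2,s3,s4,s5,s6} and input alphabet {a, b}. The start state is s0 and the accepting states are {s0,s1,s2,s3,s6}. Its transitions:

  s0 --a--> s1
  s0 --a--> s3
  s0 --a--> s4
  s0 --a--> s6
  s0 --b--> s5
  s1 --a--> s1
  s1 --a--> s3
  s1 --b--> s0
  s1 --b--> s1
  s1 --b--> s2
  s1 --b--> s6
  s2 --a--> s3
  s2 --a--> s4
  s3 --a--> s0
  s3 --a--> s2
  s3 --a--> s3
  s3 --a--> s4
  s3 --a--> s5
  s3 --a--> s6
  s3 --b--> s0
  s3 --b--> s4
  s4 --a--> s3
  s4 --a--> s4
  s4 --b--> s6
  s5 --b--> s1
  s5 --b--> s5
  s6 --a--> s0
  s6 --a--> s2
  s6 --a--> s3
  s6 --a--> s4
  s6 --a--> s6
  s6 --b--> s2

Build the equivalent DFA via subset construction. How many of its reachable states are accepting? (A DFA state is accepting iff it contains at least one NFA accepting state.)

Start state of the DFA: {s0}.
{s0} --a--> {s1,s3,s4,s6}  [new]
{s0} --b--> {s5}  [new]
{s1,s3,s4,s6} --a--> {s0,s1,s2,s3,s4,s5,s6}  [new]
{s1,s3,s4,s6} --b--> {s0,s1,s2,s4,s6}  [new]
{s5} --a--> ∅  [new]
{s5} --b--> {s1,s5}  [new]
{s0,s1,s2,s3,s4,s5,s6} --a--> {s0,s1,s2,s3,s4,s5,s6}  [seen]
{s0,s1,s2,s3,s4,s5,s6} --b--> {s0,s1,s2,s4,s5,s6}  [new]
{s0,s1,s2,s4,s6} --a--> {s0,s1,s2,s3,s4,s6}  [new]
{s0,s1,s2,s4,s6} --b--> {s0,s1,s2,s5,s6}  [new]
∅ --a--> ∅  [seen]
∅ --b--> ∅  [seen]
{s1,s5} --a--> {s1,s3}  [new]
{s1,s5} --b--> {s0,s1,s2,s5,s6}  [seen]
{s0,s1,s2,s4,s5,s6} --a--> {s0,s1,s2,s3,s4,s6}  [seen]
{s0,s1,s2,s4,s5,s6} --b--> {s0,s1,s2,s5,s6}  [seen]
{s0,s1,s2,s3,s4,s6} --a--> {s0,s1,s2,s3,s4,s5,s6}  [seen]
{s0,s1,s2,s3,s4,s6} --b--> {s0,s1,s2,s4,s5,s6}  [seen]
{s0,s1,s2,s5,s6} --a--> {s0,s1,s2,s3,s4,s6}  [seen]
{s0,s1,s2,s5,s6} --b--> {s0,s1,s2,s5,s6}  [seen]
{s1,s3} --a--> {s0,s1,s2,s3,s4,s5,s6}  [seen]
{s1,s3} --b--> {s0,s1,s2,s4,s6}  [seen]
Reachable DFA states: {s0}, {s1,s3,s4,s6}, {s5}, {s0,s1,s2,s3,s4,s5,s6}, {s0,s1,s2,s4,s6}, ∅, {s1,s5}, {s0,s1,s2,s4,s5,s6}, {s0,s1,s2,s3,s4,s6}, {s0,s1,s2,s5,s6}, {s1,s3}.
Accepting DFA states (contain an NFA accepting state): {s0}, {s1,s3,s4,s6}, {s0,s1,s2,s3,s4,s5,s6}, {s0,s1,s2,s4,s6}, {s1,s5}, {s0,s1,s2,s4,s5,s6}, {s0,s1,s2,s3,s4,s6}, {s0,s1,s2,s5,s6}, {s1,s3}.

9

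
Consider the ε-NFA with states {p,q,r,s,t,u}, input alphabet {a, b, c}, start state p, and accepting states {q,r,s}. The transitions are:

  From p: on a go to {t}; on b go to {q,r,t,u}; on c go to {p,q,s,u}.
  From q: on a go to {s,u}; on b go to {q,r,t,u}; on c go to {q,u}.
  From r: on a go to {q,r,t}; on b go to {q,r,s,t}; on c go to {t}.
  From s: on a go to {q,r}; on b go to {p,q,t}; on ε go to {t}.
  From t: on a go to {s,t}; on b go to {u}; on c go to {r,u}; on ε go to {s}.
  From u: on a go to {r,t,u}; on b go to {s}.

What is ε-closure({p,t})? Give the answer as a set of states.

{p,s,t}

Begin with {p,t}.
t →ε {s}; add s.
ε-closure = {p,s,t}.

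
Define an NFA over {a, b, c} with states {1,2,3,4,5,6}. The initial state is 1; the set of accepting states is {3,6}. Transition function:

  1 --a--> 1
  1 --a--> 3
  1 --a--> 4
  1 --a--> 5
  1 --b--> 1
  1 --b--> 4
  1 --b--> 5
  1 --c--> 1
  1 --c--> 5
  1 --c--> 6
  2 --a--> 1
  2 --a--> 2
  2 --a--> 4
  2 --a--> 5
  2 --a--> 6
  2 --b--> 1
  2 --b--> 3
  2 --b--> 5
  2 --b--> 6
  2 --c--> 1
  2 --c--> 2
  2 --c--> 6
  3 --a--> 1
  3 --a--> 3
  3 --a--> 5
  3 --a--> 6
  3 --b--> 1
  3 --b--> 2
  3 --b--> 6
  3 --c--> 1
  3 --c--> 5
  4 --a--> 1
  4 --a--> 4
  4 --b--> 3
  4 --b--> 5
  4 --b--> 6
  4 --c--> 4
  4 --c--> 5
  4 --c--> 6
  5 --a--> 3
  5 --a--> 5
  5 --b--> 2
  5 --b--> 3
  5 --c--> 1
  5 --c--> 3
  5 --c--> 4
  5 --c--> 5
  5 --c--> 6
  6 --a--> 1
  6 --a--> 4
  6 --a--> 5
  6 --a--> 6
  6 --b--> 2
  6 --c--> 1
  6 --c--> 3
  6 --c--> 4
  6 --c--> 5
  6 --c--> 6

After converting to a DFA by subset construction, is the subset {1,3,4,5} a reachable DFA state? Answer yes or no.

Start state of the DFA: {1}.
{1} --a--> {1,3,4,5}  [new]
{1} --b--> {1,4,5}  [new]
{1} --c--> {1,5,6}  [new]
{1,3,4,5} --a--> {1,3,4,5,6}  [new]
{1,3,4,5} --b--> {1,2,3,4,5,6}  [new]
{1,3,4,5} --c--> {1,3,4,5,6}  [seen]
{1,4,5} --a--> {1,3,4,5}  [seen]
{1,4,5} --b--> {1,2,3,4,5,6}  [seen]
{1,4,5} --c--> {1,3,4,5,6}  [seen]
{1,5,6} --a--> {1,3,4,5,6}  [seen]
{1,5,6} --b--> {1,2,3,4,5}  [new]
{1,5,6} --c--> {1,3,4,5,6}  [seen]
{1,3,4,5,6} --a--> {1,3,4,5,6}  [seen]
{1,3,4,5,6} --b--> {1,2,3,4,5,6}  [seen]
{1,3,4,5,6} --c--> {1,3,4,5,6}  [seen]
{1,2,3,4,5,6} --a--> {1,2,3,4,5,6}  [seen]
{1,2,3,4,5,6} --b--> {1,2,3,4,5,6}  [seen]
{1,2,3,4,5,6} --c--> {1,2,3,4,5,6}  [seen]
{1,2,3,4,5} --a--> {1,2,3,4,5,6}  [seen]
{1,2,3,4,5} --b--> {1,2,3,4,5,6}  [seen]
{1,2,3,4,5} --c--> {1,2,3,4,5,6}  [seen]
Reachable DFA states: {1}, {1,3,4,5}, {1,4,5}, {1,5,6}, {1,3,4,5,6}, {1,2,3,4,5,6}, {1,2,3,4,5}.
{1,3,4,5} is among them.

yes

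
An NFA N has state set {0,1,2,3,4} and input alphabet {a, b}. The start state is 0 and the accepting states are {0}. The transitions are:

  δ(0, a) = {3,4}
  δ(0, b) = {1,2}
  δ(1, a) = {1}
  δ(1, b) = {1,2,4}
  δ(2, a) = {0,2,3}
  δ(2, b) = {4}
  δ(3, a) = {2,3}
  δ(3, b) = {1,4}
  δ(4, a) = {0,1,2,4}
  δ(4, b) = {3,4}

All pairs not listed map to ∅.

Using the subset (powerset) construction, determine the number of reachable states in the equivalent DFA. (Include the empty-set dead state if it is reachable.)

8

Start state of the DFA: {0}.
{0} --a--> {3,4}  [new]
{0} --b--> {1,2}  [new]
{3,4} --a--> {0,1,2,3,4}  [new]
{3,4} --b--> {1,3,4}  [new]
{1,2} --a--> {0,1,2,3}  [new]
{1,2} --b--> {1,2,4}  [new]
{0,1,2,3,4} --a--> {0,1,2,3,4}  [seen]
{0,1,2,3,4} --b--> {1,2,3,4}  [new]
{1,3,4} --a--> {0,1,2,3,4}  [seen]
{1,3,4} --b--> {1,2,3,4}  [seen]
{0,1,2,3} --a--> {0,1,2,3,4}  [seen]
{0,1,2,3} --b--> {1,2,4}  [seen]
{1,2,4} --a--> {0,1,2,3,4}  [seen]
{1,2,4} --b--> {1,2,3,4}  [seen]
{1,2,3,4} --a--> {0,1,2,3,4}  [seen]
{1,2,3,4} --b--> {1,2,3,4}  [seen]
Reachable DFA states: {0}, {3,4}, {1,2}, {0,1,2,3,4}, {1,3,4}, {0,1,2,3}, {1,2,4}, {1,2,3,4}.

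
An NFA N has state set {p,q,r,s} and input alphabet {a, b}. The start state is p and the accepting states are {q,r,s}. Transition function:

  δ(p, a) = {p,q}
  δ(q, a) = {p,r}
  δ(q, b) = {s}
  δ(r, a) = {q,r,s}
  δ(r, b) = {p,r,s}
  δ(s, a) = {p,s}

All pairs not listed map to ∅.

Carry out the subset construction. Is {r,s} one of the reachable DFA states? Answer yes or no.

Start state of the DFA: {p}.
{p} --a--> {p,q}  [new]
{p} --b--> ∅  [new]
{p,q} --a--> {p,q,r}  [new]
{p,q} --b--> {s}  [new]
∅ --a--> ∅  [seen]
∅ --b--> ∅  [seen]
{p,q,r} --a--> {p,q,r,s}  [new]
{p,q,r} --b--> {p,r,s}  [new]
{s} --a--> {p,s}  [new]
{s} --b--> ∅  [seen]
{p,q,r,s} --a--> {p,q,r,s}  [seen]
{p,q,r,s} --b--> {p,r,s}  [seen]
{p,r,s} --a--> {p,q,r,s}  [seen]
{p,r,s} --b--> {p,r,s}  [seen]
{p,s} --a--> {p,q,s}  [new]
{p,s} --b--> ∅  [seen]
{p,q,s} --a--> {p,q,r,s}  [seen]
{p,q,s} --b--> {s}  [seen]
Reachable DFA states: {p}, {p,q}, ∅, {p,q,r}, {s}, {p,q,r,s}, {p,r,s}, {p,s}, {p,q,s}.
{r,s} is not among them.

no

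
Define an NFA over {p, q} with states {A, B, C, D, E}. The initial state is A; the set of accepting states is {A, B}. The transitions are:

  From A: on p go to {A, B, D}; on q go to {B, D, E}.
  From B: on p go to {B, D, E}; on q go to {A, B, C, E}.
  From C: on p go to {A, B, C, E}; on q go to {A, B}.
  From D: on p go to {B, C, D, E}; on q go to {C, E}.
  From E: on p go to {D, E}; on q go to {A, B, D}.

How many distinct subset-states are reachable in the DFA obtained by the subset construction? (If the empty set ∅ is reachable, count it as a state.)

5

Start state of the DFA: {A}.
{A} --p--> {A, B, D}  [new]
{A} --q--> {B, D, E}  [new]
{A, B, D} --p--> {A, B, C, D, E}  [new]
{A, B, D} --q--> {A, B, C, D, E}  [seen]
{B, D, E} --p--> {B, C, D, E}  [new]
{B, D, E} --q--> {A, B, C, D, E}  [seen]
{A, B, C, D, E} --p--> {A, B, C, D, E}  [seen]
{A, B, C, D, E} --q--> {A, B, C, D, E}  [seen]
{B, C, D, E} --p--> {A, B, C, D, E}  [seen]
{B, C, D, E} --q--> {A, B, C, D, E}  [seen]
Reachable DFA states: {A}, {A, B, D}, {B, D, E}, {A, B, C, D, E}, {B, C, D, E}.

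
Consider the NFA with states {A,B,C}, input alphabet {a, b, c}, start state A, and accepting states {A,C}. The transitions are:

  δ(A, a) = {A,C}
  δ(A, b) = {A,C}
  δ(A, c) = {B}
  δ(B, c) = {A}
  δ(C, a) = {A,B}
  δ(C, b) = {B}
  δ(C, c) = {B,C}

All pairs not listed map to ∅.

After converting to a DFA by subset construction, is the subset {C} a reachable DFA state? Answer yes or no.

Start state of the DFA: {A}.
{A} --a--> {A,C}  [new]
{A} --b--> {A,C}  [seen]
{A} --c--> {B}  [new]
{A,C} --a--> {A,B,C}  [new]
{A,C} --b--> {A,B,C}  [seen]
{A,C} --c--> {B,C}  [new]
{B} --a--> ∅  [new]
{B} --b--> ∅  [seen]
{B} --c--> {A}  [seen]
{A,B,C} --a--> {A,B,C}  [seen]
{A,B,C} --b--> {A,B,C}  [seen]
{A,B,C} --c--> {A,B,C}  [seen]
{B,C} --a--> {A,B}  [new]
{B,C} --b--> {B}  [seen]
{B,C} --c--> {A,B,C}  [seen]
∅ --a--> ∅  [seen]
∅ --b--> ∅  [seen]
∅ --c--> ∅  [seen]
{A,B} --a--> {A,C}  [seen]
{A,B} --b--> {A,C}  [seen]
{A,B} --c--> {A,B}  [seen]
Reachable DFA states: {A}, {A,C}, {B}, {A,B,C}, {B,C}, ∅, {A,B}.
{C} is not among them.

no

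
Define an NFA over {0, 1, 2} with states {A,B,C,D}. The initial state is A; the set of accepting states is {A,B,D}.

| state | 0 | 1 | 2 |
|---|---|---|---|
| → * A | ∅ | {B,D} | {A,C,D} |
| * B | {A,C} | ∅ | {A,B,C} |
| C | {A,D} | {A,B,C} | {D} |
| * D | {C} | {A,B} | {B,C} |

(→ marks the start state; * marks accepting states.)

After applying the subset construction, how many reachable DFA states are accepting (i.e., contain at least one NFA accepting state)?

11

Start state of the DFA: {A}.
{A} --0--> ∅  [new]
{A} --1--> {B,D}  [new]
{A} --2--> {A,C,D}  [new]
∅ --0--> ∅  [seen]
∅ --1--> ∅  [seen]
∅ --2--> ∅  [seen]
{B,D} --0--> {A,C}  [new]
{B,D} --1--> {A,B}  [new]
{B,D} --2--> {A,B,C}  [new]
{A,C,D} --0--> {A,C,D}  [seen]
{A,C,D} --1--> {A,B,C,D}  [new]
{A,C,D} --2--> {A,B,C,D}  [seen]
{A,C} --0--> {A,D}  [new]
{A,C} --1--> {A,B,C,D}  [seen]
{A,C} --2--> {A,C,D}  [seen]
{A,B} --0--> {A,C}  [seen]
{A,B} --1--> {B,D}  [seen]
{A,B} --2--> {A,B,C,D}  [seen]
{A,B,C} --0--> {A,C,D}  [seen]
{A,B,C} --1--> {A,B,C,D}  [seen]
{A,B,C} --2--> {A,B,C,D}  [seen]
{A,B,C,D} --0--> {A,C,D}  [seen]
{A,B,C,D} --1--> {A,B,C,D}  [seen]
{A,B,C,D} --2--> {A,B,C,D}  [seen]
{A,D} --0--> {C}  [new]
{A,D} --1--> {A,B,D}  [new]
{A,D} --2--> {A,B,C,D}  [seen]
{C} --0--> {A,D}  [seen]
{C} --1--> {A,B,C}  [seen]
{C} --2--> {D}  [new]
{A,B,D} --0--> {A,C}  [seen]
{A,B,D} --1--> {A,B,D}  [seen]
{A,B,D} --2--> {A,B,C,D}  [seen]
{D} --0--> {C}  [seen]
{D} --1--> {A,B}  [seen]
{D} --2--> {B,C}  [new]
{B,C} --0--> {A,C,D}  [seen]
{B,C} --1--> {A,B,C}  [seen]
{B,C} --2--> {A,B,C,D}  [seen]
Reachable DFA states: {A}, ∅, {B,D}, {A,C,D}, {A,C}, {A,B}, {A,B,C}, {A,B,C,D}, {A,D}, {C}, {A,B,D}, {D}, {B,C}.
Accepting DFA states (contain an NFA accepting state): {A}, {B,D}, {A,C,D}, {A,C}, {A,B}, {A,B,C}, {A,B,C,D}, {A,D}, {A,B,D}, {D}, {B,C}.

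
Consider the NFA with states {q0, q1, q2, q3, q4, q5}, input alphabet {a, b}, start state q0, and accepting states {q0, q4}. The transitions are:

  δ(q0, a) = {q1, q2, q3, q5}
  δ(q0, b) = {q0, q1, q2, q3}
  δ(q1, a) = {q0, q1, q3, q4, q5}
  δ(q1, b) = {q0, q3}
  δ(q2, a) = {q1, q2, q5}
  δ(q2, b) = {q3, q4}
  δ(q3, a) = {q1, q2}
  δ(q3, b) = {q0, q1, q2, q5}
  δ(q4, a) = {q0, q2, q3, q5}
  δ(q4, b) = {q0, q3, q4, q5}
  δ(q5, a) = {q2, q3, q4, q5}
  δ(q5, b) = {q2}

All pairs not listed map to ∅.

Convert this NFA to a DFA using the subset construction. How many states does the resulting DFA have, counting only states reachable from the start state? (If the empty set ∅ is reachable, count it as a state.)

Start state of the DFA: {q0}.
{q0} --a--> {q1, q2, q3, q5}  [new]
{q0} --b--> {q0, q1, q2, q3}  [new]
{q1, q2, q3, q5} --a--> {q0, q1, q2, q3, q4, q5}  [new]
{q1, q2, q3, q5} --b--> {q0, q1, q2, q3, q4, q5}  [seen]
{q0, q1, q2, q3} --a--> {q0, q1, q2, q3, q4, q5}  [seen]
{q0, q1, q2, q3} --b--> {q0, q1, q2, q3, q4, q5}  [seen]
{q0, q1, q2, q3, q4, q5} --a--> {q0, q1, q2, q3, q4, q5}  [seen]
{q0, q1, q2, q3, q4, q5} --b--> {q0, q1, q2, q3, q4, q5}  [seen]
Reachable DFA states: {q0}, {q1, q2, q3, q5}, {q0, q1, q2, q3}, {q0, q1, q2, q3, q4, q5}.

4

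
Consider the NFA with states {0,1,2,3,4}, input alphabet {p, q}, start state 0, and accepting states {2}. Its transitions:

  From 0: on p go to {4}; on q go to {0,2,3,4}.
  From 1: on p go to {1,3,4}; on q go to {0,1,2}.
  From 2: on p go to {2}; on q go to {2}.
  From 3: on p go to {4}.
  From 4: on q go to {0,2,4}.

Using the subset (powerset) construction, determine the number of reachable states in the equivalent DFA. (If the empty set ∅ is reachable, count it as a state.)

Start state of the DFA: {0}.
{0} --p--> {4}  [new]
{0} --q--> {0,2,3,4}  [new]
{4} --p--> ∅  [new]
{4} --q--> {0,2,4}  [new]
{0,2,3,4} --p--> {2,4}  [new]
{0,2,3,4} --q--> {0,2,3,4}  [seen]
∅ --p--> ∅  [seen]
∅ --q--> ∅  [seen]
{0,2,4} --p--> {2,4}  [seen]
{0,2,4} --q--> {0,2,3,4}  [seen]
{2,4} --p--> {2}  [new]
{2,4} --q--> {0,2,4}  [seen]
{2} --p--> {2}  [seen]
{2} --q--> {2}  [seen]
Reachable DFA states: {0}, {4}, {0,2,3,4}, ∅, {0,2,4}, {2,4}, {2}.

7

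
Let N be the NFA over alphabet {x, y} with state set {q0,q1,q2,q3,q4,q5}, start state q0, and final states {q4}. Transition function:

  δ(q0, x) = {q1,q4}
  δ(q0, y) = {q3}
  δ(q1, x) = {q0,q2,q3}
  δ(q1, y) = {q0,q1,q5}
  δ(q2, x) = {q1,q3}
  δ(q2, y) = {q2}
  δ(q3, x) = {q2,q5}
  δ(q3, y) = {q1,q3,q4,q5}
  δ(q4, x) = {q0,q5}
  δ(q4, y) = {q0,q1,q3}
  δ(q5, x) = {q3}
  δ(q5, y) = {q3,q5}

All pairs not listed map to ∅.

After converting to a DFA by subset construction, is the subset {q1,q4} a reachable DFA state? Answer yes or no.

yes

Start state of the DFA: {q0}.
{q0} --x--> {q1,q4}  [new]
{q0} --y--> {q3}  [new]
{q1,q4} --x--> {q0,q2,q3,q5}  [new]
{q1,q4} --y--> {q0,q1,q3,q5}  [new]
{q3} --x--> {q2,q5}  [new]
{q3} --y--> {q1,q3,q4,q5}  [new]
{q0,q2,q3,q5} --x--> {q1,q2,q3,q4,q5}  [new]
{q0,q2,q3,q5} --y--> {q1,q2,q3,q4,q5}  [seen]
{q0,q1,q3,q5} --x--> {q0,q1,q2,q3,q4,q5}  [new]
{q0,q1,q3,q5} --y--> {q0,q1,q3,q4,q5}  [new]
{q2,q5} --x--> {q1,q3}  [new]
{q2,q5} --y--> {q2,q3,q5}  [new]
{q1,q3,q4,q5} --x--> {q0,q2,q3,q5}  [seen]
{q1,q3,q4,q5} --y--> {q0,q1,q3,q4,q5}  [seen]
{q1,q2,q3,q4,q5} --x--> {q0,q1,q2,q3,q5}  [new]
{q1,q2,q3,q4,q5} --y--> {q0,q1,q2,q3,q4,q5}  [seen]
{q0,q1,q2,q3,q4,q5} --x--> {q0,q1,q2,q3,q4,q5}  [seen]
{q0,q1,q2,q3,q4,q5} --y--> {q0,q1,q2,q3,q4,q5}  [seen]
{q0,q1,q3,q4,q5} --x--> {q0,q1,q2,q3,q4,q5}  [seen]
{q0,q1,q3,q4,q5} --y--> {q0,q1,q3,q4,q5}  [seen]
{q1,q3} --x--> {q0,q2,q3,q5}  [seen]
{q1,q3} --y--> {q0,q1,q3,q4,q5}  [seen]
{q2,q3,q5} --x--> {q1,q2,q3,q5}  [new]
{q2,q3,q5} --y--> {q1,q2,q3,q4,q5}  [seen]
{q0,q1,q2,q3,q5} --x--> {q0,q1,q2,q3,q4,q5}  [seen]
{q0,q1,q2,q3,q5} --y--> {q0,q1,q2,q3,q4,q5}  [seen]
{q1,q2,q3,q5} --x--> {q0,q1,q2,q3,q5}  [seen]
{q1,q2,q3,q5} --y--> {q0,q1,q2,q3,q4,q5}  [seen]
Reachable DFA states: {q0}, {q1,q4}, {q3}, {q0,q2,q3,q5}, {q0,q1,q3,q5}, {q2,q5}, {q1,q3,q4,q5}, {q1,q2,q3,q4,q5}, {q0,q1,q2,q3,q4,q5}, {q0,q1,q3,q4,q5}, {q1,q3}, {q2,q3,q5}, {q0,q1,q2,q3,q5}, {q1,q2,q3,q5}.
{q1,q4} is among them.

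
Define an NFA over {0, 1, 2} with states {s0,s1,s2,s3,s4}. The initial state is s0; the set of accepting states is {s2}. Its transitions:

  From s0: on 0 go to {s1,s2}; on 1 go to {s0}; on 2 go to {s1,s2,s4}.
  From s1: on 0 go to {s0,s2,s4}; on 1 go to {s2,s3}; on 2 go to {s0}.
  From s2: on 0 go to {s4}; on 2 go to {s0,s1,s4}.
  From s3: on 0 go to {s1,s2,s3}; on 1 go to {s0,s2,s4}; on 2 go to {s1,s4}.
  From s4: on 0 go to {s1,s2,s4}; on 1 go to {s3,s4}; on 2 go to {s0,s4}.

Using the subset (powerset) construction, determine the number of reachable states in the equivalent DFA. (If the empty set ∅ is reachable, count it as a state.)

12

Start state of the DFA: {s0}.
{s0} --0--> {s1,s2}  [new]
{s0} --1--> {s0}  [seen]
{s0} --2--> {s1,s2,s4}  [new]
{s1,s2} --0--> {s0,s2,s4}  [new]
{s1,s2} --1--> {s2,s3}  [new]
{s1,s2} --2--> {s0,s1,s4}  [new]
{s1,s2,s4} --0--> {s0,s1,s2,s4}  [new]
{s1,s2,s4} --1--> {s2,s3,s4}  [new]
{s1,s2,s4} --2--> {s0,s1,s4}  [seen]
{s0,s2,s4} --0--> {s1,s2,s4}  [seen]
{s0,s2,s4} --1--> {s0,s3,s4}  [new]
{s0,s2,s4} --2--> {s0,s1,s2,s4}  [seen]
{s2,s3} --0--> {s1,s2,s3,s4}  [new]
{s2,s3} --1--> {s0,s2,s4}  [seen]
{s2,s3} --2--> {s0,s1,s4}  [seen]
{s0,s1,s4} --0--> {s0,s1,s2,s4}  [seen]
{s0,s1,s4} --1--> {s0,s2,s3,s4}  [new]
{s0,s1,s4} --2--> {s0,s1,s2,s4}  [seen]
{s0,s1,s2,s4} --0--> {s0,s1,s2,s4}  [seen]
{s0,s1,s2,s4} --1--> {s0,s2,s3,s4}  [seen]
{s0,s1,s2,s4} --2--> {s0,s1,s2,s4}  [seen]
{s2,s3,s4} --0--> {s1,s2,s3,s4}  [seen]
{s2,s3,s4} --1--> {s0,s2,s3,s4}  [seen]
{s2,s3,s4} --2--> {s0,s1,s4}  [seen]
{s0,s3,s4} --0--> {s1,s2,s3,s4}  [seen]
{s0,s3,s4} --1--> {s0,s2,s3,s4}  [seen]
{s0,s3,s4} --2--> {s0,s1,s2,s4}  [seen]
{s1,s2,s3,s4} --0--> {s0,s1,s2,s3,s4}  [new]
{s1,s2,s3,s4} --1--> {s0,s2,s3,s4}  [seen]
{s1,s2,s3,s4} --2--> {s0,s1,s4}  [seen]
{s0,s2,s3,s4} --0--> {s1,s2,s3,s4}  [seen]
{s0,s2,s3,s4} --1--> {s0,s2,s3,s4}  [seen]
{s0,s2,s3,s4} --2--> {s0,s1,s2,s4}  [seen]
{s0,s1,s2,s3,s4} --0--> {s0,s1,s2,s3,s4}  [seen]
{s0,s1,s2,s3,s4} --1--> {s0,s2,s3,s4}  [seen]
{s0,s1,s2,s3,s4} --2--> {s0,s1,s2,s4}  [seen]
Reachable DFA states: {s0}, {s1,s2}, {s1,s2,s4}, {s0,s2,s4}, {s2,s3}, {s0,s1,s4}, {s0,s1,s2,s4}, {s2,s3,s4}, {s0,s3,s4}, {s1,s2,s3,s4}, {s0,s2,s3,s4}, {s0,s1,s2,s3,s4}.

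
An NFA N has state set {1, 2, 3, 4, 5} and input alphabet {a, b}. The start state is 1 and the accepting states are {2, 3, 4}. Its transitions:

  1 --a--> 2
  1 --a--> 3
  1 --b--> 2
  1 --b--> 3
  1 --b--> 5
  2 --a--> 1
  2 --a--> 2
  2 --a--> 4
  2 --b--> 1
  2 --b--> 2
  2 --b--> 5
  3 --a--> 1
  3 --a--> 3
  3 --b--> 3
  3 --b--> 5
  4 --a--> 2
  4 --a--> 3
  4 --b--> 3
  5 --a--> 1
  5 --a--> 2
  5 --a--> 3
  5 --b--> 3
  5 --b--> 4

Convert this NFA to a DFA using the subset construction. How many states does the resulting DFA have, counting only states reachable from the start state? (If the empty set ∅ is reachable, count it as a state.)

Start state of the DFA: {1}.
{1} --a--> {2, 3}  [new]
{1} --b--> {2, 3, 5}  [new]
{2, 3} --a--> {1, 2, 3, 4}  [new]
{2, 3} --b--> {1, 2, 3, 5}  [new]
{2, 3, 5} --a--> {1, 2, 3, 4}  [seen]
{2, 3, 5} --b--> {1, 2, 3, 4, 5}  [new]
{1, 2, 3, 4} --a--> {1, 2, 3, 4}  [seen]
{1, 2, 3, 4} --b--> {1, 2, 3, 5}  [seen]
{1, 2, 3, 5} --a--> {1, 2, 3, 4}  [seen]
{1, 2, 3, 5} --b--> {1, 2, 3, 4, 5}  [seen]
{1, 2, 3, 4, 5} --a--> {1, 2, 3, 4}  [seen]
{1, 2, 3, 4, 5} --b--> {1, 2, 3, 4, 5}  [seen]
Reachable DFA states: {1}, {2, 3}, {2, 3, 5}, {1, 2, 3, 4}, {1, 2, 3, 5}, {1, 2, 3, 4, 5}.

6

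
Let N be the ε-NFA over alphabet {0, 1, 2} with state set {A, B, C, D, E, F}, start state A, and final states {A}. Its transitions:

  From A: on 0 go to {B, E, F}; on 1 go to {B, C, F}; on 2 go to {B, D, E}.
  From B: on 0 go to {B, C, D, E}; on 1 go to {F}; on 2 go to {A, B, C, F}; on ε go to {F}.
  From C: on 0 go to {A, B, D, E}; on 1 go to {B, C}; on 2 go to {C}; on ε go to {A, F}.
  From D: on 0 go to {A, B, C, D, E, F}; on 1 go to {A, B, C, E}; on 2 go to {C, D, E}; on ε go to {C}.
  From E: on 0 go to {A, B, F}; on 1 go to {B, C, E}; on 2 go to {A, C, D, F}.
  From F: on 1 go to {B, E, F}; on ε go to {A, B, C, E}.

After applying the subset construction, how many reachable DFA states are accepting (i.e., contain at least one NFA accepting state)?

3

Start state of the DFA: {A} (ε-closure of the NFA start).
{A} --0--> {A, B, C, E, F}  [new]
{A} --1--> {A, B, C, E, F}  [seen]
{A} --2--> {A, B, C, D, E, F}  [new]
{A, B, C, E, F} --0--> {A, B, C, D, E, F}  [seen]
{A, B, C, E, F} --1--> {A, B, C, E, F}  [seen]
{A, B, C, E, F} --2--> {A, B, C, D, E, F}  [seen]
{A, B, C, D, E, F} --0--> {A, B, C, D, E, F}  [seen]
{A, B, C, D, E, F} --1--> {A, B, C, E, F}  [seen]
{A, B, C, D, E, F} --2--> {A, B, C, D, E, F}  [seen]
Reachable DFA states: {A}, {A, B, C, E, F}, {A, B, C, D, E, F}.
Accepting DFA states (contain an NFA accepting state): {A}, {A, B, C, E, F}, {A, B, C, D, E, F}.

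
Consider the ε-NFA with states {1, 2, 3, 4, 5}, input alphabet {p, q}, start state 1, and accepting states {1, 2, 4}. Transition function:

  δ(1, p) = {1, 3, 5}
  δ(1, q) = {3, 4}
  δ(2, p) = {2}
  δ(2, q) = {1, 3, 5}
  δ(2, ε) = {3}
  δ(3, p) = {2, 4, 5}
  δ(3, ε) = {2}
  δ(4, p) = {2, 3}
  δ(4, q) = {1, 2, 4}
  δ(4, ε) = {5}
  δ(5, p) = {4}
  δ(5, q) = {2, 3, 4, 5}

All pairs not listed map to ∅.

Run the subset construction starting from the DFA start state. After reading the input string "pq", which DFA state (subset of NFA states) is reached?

{1, 2, 3, 4, 5}

Start: {1}.
δ(1,p) = {1, 3, 5}.
Union: {1, 3, 5}.
ε-closure gives {1, 2, 3, 5}.
After p: {1, 2, 3, 5}.
δ(1,q) = {3, 4}; δ(2,q) = {1, 3, 5}; δ(3,q) = ∅; δ(5,q) = {2, 3, 4, 5}.
Union: {1, 2, 3, 4, 5}.
After q: {1, 2, 3, 4, 5}.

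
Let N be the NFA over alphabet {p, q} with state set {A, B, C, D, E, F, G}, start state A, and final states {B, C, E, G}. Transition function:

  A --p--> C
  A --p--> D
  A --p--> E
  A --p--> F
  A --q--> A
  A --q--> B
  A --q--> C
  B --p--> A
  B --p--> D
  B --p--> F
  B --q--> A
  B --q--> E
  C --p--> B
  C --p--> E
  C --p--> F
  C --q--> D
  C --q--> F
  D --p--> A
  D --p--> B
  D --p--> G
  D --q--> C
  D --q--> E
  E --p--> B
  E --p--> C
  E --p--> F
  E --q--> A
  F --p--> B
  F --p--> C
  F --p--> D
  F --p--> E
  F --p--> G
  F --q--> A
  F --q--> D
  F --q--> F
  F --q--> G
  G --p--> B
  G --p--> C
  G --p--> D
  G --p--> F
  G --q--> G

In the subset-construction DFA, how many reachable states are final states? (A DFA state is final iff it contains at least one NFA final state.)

5

Start state of the DFA: {A}.
{A} --p--> {C, D, E, F}  [new]
{A} --q--> {A, B, C}  [new]
{C, D, E, F} --p--> {A, B, C, D, E, F, G}  [new]
{C, D, E, F} --q--> {A, C, D, E, F, G}  [new]
{A, B, C} --p--> {A, B, C, D, E, F}  [new]
{A, B, C} --q--> {A, B, C, D, E, F}  [seen]
{A, B, C, D, E, F, G} --p--> {A, B, C, D, E, F, G}  [seen]
{A, B, C, D, E, F, G} --q--> {A, B, C, D, E, F, G}  [seen]
{A, C, D, E, F, G} --p--> {A, B, C, D, E, F, G}  [seen]
{A, C, D, E, F, G} --q--> {A, B, C, D, E, F, G}  [seen]
{A, B, C, D, E, F} --p--> {A, B, C, D, E, F, G}  [seen]
{A, B, C, D, E, F} --q--> {A, B, C, D, E, F, G}  [seen]
Reachable DFA states: {A}, {C, D, E, F}, {A, B, C}, {A, B, C, D, E, F, G}, {A, C, D, E, F, G}, {A, B, C, D, E, F}.
Accepting DFA states (contain an NFA accepting state): {C, D, E, F}, {A, B, C}, {A, B, C, D, E, F, G}, {A, C, D, E, F, G}, {A, B, C, D, E, F}.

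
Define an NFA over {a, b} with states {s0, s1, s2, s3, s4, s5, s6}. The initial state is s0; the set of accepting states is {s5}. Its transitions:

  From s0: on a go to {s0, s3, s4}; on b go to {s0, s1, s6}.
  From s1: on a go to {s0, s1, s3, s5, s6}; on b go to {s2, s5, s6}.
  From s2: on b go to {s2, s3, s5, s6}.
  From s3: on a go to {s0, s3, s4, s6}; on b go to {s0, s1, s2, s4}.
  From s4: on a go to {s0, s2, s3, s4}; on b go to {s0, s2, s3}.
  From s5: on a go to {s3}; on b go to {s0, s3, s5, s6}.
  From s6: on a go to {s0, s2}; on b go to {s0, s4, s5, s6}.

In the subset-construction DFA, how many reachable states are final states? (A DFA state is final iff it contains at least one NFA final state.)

Start state of the DFA: {s0}.
{s0} --a--> {s0, s3, s4}  [new]
{s0} --b--> {s0, s1, s6}  [new]
{s0, s3, s4} --a--> {s0, s2, s3, s4, s6}  [new]
{s0, s3, s4} --b--> {s0, s1, s2, s3, s4, s6}  [new]
{s0, s1, s6} --a--> {s0, s1, s2, s3, s4, s5, s6}  [new]
{s0, s1, s6} --b--> {s0, s1, s2, s4, s5, s6}  [new]
{s0, s2, s3, s4, s6} --a--> {s0, s2, s3, s4, s6}  [seen]
{s0, s2, s3, s4, s6} --b--> {s0, s1, s2, s3, s4, s5, s6}  [seen]
{s0, s1, s2, s3, s4, s6} --a--> {s0, s1, s2, s3, s4, s5, s6}  [seen]
{s0, s1, s2, s3, s4, s6} --b--> {s0, s1, s2, s3, s4, s5, s6}  [seen]
{s0, s1, s2, s3, s4, s5, s6} --a--> {s0, s1, s2, s3, s4, s5, s6}  [seen]
{s0, s1, s2, s3, s4, s5, s6} --b--> {s0, s1, s2, s3, s4, s5, s6}  [seen]
{s0, s1, s2, s4, s5, s6} --a--> {s0, s1, s2, s3, s4, s5, s6}  [seen]
{s0, s1, s2, s4, s5, s6} --b--> {s0, s1, s2, s3, s4, s5, s6}  [seen]
Reachable DFA states: {s0}, {s0, s3, s4}, {s0, s1, s6}, {s0, s2, s3, s4, s6}, {s0, s1, s2, s3, s4, s6}, {s0, s1, s2, s3, s4, s5, s6}, {s0, s1, s2, s4, s5, s6}.
Accepting DFA states (contain an NFA accepting state): {s0, s1, s2, s3, s4, s5, s6}, {s0, s1, s2, s4, s5, s6}.

2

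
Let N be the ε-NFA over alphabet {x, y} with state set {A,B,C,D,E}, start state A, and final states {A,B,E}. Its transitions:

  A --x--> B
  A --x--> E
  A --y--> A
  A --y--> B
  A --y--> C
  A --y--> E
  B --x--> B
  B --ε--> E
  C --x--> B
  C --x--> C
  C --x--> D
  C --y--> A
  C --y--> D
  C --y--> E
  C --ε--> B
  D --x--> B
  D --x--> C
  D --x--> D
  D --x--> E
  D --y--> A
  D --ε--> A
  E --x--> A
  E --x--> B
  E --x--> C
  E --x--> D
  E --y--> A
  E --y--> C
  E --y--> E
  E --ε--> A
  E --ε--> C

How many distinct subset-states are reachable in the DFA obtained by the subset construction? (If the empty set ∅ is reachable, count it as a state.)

3

Start state of the DFA: {A} (ε-closure of the NFA start).
{A} --x--> {A,B,C,E}  [new]
{A} --y--> {A,B,C,E}  [seen]
{A,B,C,E} --x--> {A,B,C,D,E}  [new]
{A,B,C,E} --y--> {A,B,C,D,E}  [seen]
{A,B,C,D,E} --x--> {A,B,C,D,E}  [seen]
{A,B,C,D,E} --y--> {A,B,C,D,E}  [seen]
Reachable DFA states: {A}, {A,B,C,E}, {A,B,C,D,E}.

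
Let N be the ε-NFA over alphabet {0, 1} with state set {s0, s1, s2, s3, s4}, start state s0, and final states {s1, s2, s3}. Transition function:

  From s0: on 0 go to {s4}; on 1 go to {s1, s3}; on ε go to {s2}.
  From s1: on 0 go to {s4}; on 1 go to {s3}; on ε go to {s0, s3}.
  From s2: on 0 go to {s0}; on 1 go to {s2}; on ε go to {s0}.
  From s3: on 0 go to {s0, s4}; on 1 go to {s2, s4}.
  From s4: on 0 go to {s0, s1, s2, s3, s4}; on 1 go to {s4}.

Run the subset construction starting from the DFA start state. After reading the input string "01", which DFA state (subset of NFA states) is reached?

Start: {s0, s2}.
δ(s0,0) = {s4}; δ(s2,0) = {s0}.
Union: {s0, s4}.
ε-closure gives {s0, s2, s4}.
After 0: {s0, s2, s4}.
δ(s0,1) = {s1, s3}; δ(s2,1) = {s2}; δ(s4,1) = {s4}.
Union: {s1, s2, s3, s4}.
ε-closure gives {s0, s1, s2, s3, s4}.
After 1: {s0, s1, s2, s3, s4}.

{s0, s1, s2, s3, s4}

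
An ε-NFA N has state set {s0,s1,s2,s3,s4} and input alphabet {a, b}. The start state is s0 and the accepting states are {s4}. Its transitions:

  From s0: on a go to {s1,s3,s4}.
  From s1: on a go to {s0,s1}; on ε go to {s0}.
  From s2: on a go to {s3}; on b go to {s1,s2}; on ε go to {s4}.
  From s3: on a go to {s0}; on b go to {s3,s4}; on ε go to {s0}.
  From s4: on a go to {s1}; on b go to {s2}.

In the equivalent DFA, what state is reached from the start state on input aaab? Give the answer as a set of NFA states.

Start: {s0}.
δ(s0,a) = {s1,s3,s4}.
Union: {s1,s3,s4}.
ε-closure gives {s0,s1,s3,s4}.
After a: {s0,s1,s3,s4}.
δ(s0,a) = {s1,s3,s4}; δ(s1,a) = {s0,s1}; δ(s3,a) = {s0}; δ(s4,a) = {s1}.
Union: {s0,s1,s3,s4}.
After a: {s0,s1,s3,s4}.
δ(s0,a) = {s1,s3,s4}; δ(s1,a) = {s0,s1}; δ(s3,a) = {s0}; δ(s4,a) = {s1}.
Union: {s0,s1,s3,s4}.
After a: {s0,s1,s3,s4}.
δ(s0,b) = ∅; δ(s1,b) = ∅; δ(s3,b) = {s3,s4}; δ(s4,b) = {s2}.
Union: {s2,s3,s4}.
ε-closure gives {s0,s2,s3,s4}.
After b: {s0,s2,s3,s4}.

{s0,s2,s3,s4}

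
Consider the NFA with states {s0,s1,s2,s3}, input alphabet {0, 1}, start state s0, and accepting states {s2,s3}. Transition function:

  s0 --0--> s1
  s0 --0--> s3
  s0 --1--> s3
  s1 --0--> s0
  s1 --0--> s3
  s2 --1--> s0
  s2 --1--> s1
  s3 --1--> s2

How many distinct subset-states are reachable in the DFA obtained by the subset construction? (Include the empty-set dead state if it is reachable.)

Start state of the DFA: {s0}.
{s0} --0--> {s1,s3}  [new]
{s0} --1--> {s3}  [new]
{s1,s3} --0--> {s0,s3}  [new]
{s1,s3} --1--> {s2}  [new]
{s3} --0--> ∅  [new]
{s3} --1--> {s2}  [seen]
{s0,s3} --0--> {s1,s3}  [seen]
{s0,s3} --1--> {s2,s3}  [new]
{s2} --0--> ∅  [seen]
{s2} --1--> {s0,s1}  [new]
∅ --0--> ∅  [seen]
∅ --1--> ∅  [seen]
{s2,s3} --0--> ∅  [seen]
{s2,s3} --1--> {s0,s1,s2}  [new]
{s0,s1} --0--> {s0,s1,s3}  [new]
{s0,s1} --1--> {s3}  [seen]
{s0,s1,s2} --0--> {s0,s1,s3}  [seen]
{s0,s1,s2} --1--> {s0,s1,s3}  [seen]
{s0,s1,s3} --0--> {s0,s1,s3}  [seen]
{s0,s1,s3} --1--> {s2,s3}  [seen]
Reachable DFA states: {s0}, {s1,s3}, {s3}, {s0,s3}, {s2}, ∅, {s2,s3}, {s0,s1}, {s0,s1,s2}, {s0,s1,s3}.

10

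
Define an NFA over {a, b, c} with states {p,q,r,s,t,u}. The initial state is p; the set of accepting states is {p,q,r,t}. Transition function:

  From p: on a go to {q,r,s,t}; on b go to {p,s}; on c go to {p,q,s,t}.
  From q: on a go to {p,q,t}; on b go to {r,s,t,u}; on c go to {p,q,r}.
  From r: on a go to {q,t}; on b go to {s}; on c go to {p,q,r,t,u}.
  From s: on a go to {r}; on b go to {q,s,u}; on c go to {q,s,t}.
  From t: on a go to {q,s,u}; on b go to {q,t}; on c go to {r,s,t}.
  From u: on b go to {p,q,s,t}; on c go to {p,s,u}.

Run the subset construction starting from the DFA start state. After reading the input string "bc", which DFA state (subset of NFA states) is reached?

{p,q,s,t}

Start: {p}.
δ(p,b) = {p,s}.
Union: {p,s}.
After b: {p,s}.
δ(p,c) = {p,q,s,t}; δ(s,c) = {q,s,t}.
Union: {p,q,s,t}.
After c: {p,q,s,t}.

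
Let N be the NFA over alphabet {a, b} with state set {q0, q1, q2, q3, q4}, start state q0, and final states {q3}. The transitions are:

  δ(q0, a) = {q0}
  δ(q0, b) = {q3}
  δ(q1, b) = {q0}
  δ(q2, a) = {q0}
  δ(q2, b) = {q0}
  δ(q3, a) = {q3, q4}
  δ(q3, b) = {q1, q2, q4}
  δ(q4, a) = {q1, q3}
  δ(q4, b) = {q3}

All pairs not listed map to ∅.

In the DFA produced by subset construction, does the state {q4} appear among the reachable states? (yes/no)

no

Start state of the DFA: {q0}.
{q0} --a--> {q0}  [seen]
{q0} --b--> {q3}  [new]
{q3} --a--> {q3, q4}  [new]
{q3} --b--> {q1, q2, q4}  [new]
{q3, q4} --a--> {q1, q3, q4}  [new]
{q3, q4} --b--> {q1, q2, q3, q4}  [new]
{q1, q2, q4} --a--> {q0, q1, q3}  [new]
{q1, q2, q4} --b--> {q0, q3}  [new]
{q1, q3, q4} --a--> {q1, q3, q4}  [seen]
{q1, q3, q4} --b--> {q0, q1, q2, q3, q4}  [new]
{q1, q2, q3, q4} --a--> {q0, q1, q3, q4}  [new]
{q1, q2, q3, q4} --b--> {q0, q1, q2, q3, q4}  [seen]
{q0, q1, q3} --a--> {q0, q3, q4}  [new]
{q0, q1, q3} --b--> {q0, q1, q2, q3, q4}  [seen]
{q0, q3} --a--> {q0, q3, q4}  [seen]
{q0, q3} --b--> {q1, q2, q3, q4}  [seen]
{q0, q1, q2, q3, q4} --a--> {q0, q1, q3, q4}  [seen]
{q0, q1, q2, q3, q4} --b--> {q0, q1, q2, q3, q4}  [seen]
{q0, q1, q3, q4} --a--> {q0, q1, q3, q4}  [seen]
{q0, q1, q3, q4} --b--> {q0, q1, q2, q3, q4}  [seen]
{q0, q3, q4} --a--> {q0, q1, q3, q4}  [seen]
{q0, q3, q4} --b--> {q1, q2, q3, q4}  [seen]
Reachable DFA states: {q0}, {q3}, {q3, q4}, {q1, q2, q4}, {q1, q3, q4}, {q1, q2, q3, q4}, {q0, q1, q3}, {q0, q3}, {q0, q1, q2, q3, q4}, {q0, q1, q3, q4}, {q0, q3, q4}.
{q4} is not among them.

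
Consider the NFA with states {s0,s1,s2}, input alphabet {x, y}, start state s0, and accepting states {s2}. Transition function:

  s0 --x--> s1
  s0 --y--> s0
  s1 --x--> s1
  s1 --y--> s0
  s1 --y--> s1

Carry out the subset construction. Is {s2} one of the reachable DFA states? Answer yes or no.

Start state of the DFA: {s0}.
{s0} --x--> {s1}  [new]
{s0} --y--> {s0}  [seen]
{s1} --x--> {s1}  [seen]
{s1} --y--> {s0,s1}  [new]
{s0,s1} --x--> {s1}  [seen]
{s0,s1} --y--> {s0,s1}  [seen]
Reachable DFA states: {s0}, {s1}, {s0,s1}.
{s2} is not among them.

no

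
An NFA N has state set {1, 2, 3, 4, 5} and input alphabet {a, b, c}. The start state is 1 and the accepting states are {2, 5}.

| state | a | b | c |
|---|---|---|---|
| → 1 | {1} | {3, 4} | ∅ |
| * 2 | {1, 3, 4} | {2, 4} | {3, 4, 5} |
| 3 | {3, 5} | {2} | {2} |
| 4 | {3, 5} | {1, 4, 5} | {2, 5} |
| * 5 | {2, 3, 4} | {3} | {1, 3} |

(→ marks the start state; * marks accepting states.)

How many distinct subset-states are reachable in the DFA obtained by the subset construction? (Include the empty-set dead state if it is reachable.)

15

Start state of the DFA: {1}.
{1} --a--> {1}  [seen]
{1} --b--> {3, 4}  [new]
{1} --c--> ∅  [new]
{3, 4} --a--> {3, 5}  [new]
{3, 4} --b--> {1, 2, 4, 5}  [new]
{3, 4} --c--> {2, 5}  [new]
∅ --a--> ∅  [seen]
∅ --b--> ∅  [seen]
∅ --c--> ∅  [seen]
{3, 5} --a--> {2, 3, 4, 5}  [new]
{3, 5} --b--> {2, 3}  [new]
{3, 5} --c--> {1, 2, 3}  [new]
{1, 2, 4, 5} --a--> {1, 2, 3, 4, 5}  [new]
{1, 2, 4, 5} --b--> {1, 2, 3, 4, 5}  [seen]
{1, 2, 4, 5} --c--> {1, 2, 3, 4, 5}  [seen]
{2, 5} --a--> {1, 2, 3, 4}  [new]
{2, 5} --b--> {2, 3, 4}  [new]
{2, 5} --c--> {1, 3, 4, 5}  [new]
{2, 3, 4, 5} --a--> {1, 2, 3, 4, 5}  [seen]
{2, 3, 4, 5} --b--> {1, 2, 3, 4, 5}  [seen]
{2, 3, 4, 5} --c--> {1, 2, 3, 4, 5}  [seen]
{2, 3} --a--> {1, 3, 4, 5}  [seen]
{2, 3} --b--> {2, 4}  [new]
{2, 3} --c--> {2, 3, 4, 5}  [seen]
{1, 2, 3} --a--> {1, 3, 4, 5}  [seen]
{1, 2, 3} --b--> {2, 3, 4}  [seen]
{1, 2, 3} --c--> {2, 3, 4, 5}  [seen]
{1, 2, 3, 4, 5} --a--> {1, 2, 3, 4, 5}  [seen]
{1, 2, 3, 4, 5} --b--> {1, 2, 3, 4, 5}  [seen]
{1, 2, 3, 4, 5} --c--> {1, 2, 3, 4, 5}  [seen]
{1, 2, 3, 4} --a--> {1, 3, 4, 5}  [seen]
{1, 2, 3, 4} --b--> {1, 2, 3, 4, 5}  [seen]
{1, 2, 3, 4} --c--> {2, 3, 4, 5}  [seen]
{2, 3, 4} --a--> {1, 3, 4, 5}  [seen]
{2, 3, 4} --b--> {1, 2, 4, 5}  [seen]
{2, 3, 4} --c--> {2, 3, 4, 5}  [seen]
{1, 3, 4, 5} --a--> {1, 2, 3, 4, 5}  [seen]
{1, 3, 4, 5} --b--> {1, 2, 3, 4, 5}  [seen]
{1, 3, 4, 5} --c--> {1, 2, 3, 5}  [new]
{2, 4} --a--> {1, 3, 4, 5}  [seen]
{2, 4} --b--> {1, 2, 4, 5}  [seen]
{2, 4} --c--> {2, 3, 4, 5}  [seen]
{1, 2, 3, 5} --a--> {1, 2, 3, 4, 5}  [seen]
{1, 2, 3, 5} --b--> {2, 3, 4}  [seen]
{1, 2, 3, 5} --c--> {1, 2, 3, 4, 5}  [seen]
Reachable DFA states: {1}, {3, 4}, ∅, {3, 5}, {1, 2, 4, 5}, {2, 5}, {2, 3, 4, 5}, {2, 3}, {1, 2, 3}, {1, 2, 3, 4, 5}, {1, 2, 3, 4}, {2, 3, 4}, {1, 3, 4, 5}, {2, 4}, {1, 2, 3, 5}.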